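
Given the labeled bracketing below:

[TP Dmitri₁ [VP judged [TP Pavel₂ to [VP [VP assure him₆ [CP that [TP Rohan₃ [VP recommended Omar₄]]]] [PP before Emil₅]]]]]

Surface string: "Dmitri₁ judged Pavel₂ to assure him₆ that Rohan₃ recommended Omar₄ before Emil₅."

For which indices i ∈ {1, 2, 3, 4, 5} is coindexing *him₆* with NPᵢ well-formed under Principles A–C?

*him* is a pronoun, so Principle B applies: it must be free in its binding domain.
Binding domain of *him₆*: the embedded TP, whose subject is Pavel₂.
*Dmitri₁* c-commands the pronoun but from outside its binding domain, and is not c-commanded by it → coindexation permitted.
*Pavel₂* c-commands the pronoun within its binding domain → coindexation would violate Principle B.
*Rohan₃*: the pronoun c-commands this R-expression → coindexation would violate Principle C on *Rohan₃*.
*Omar₄*: the pronoun c-commands this R-expression → coindexation would violate Principle C on *Omar₄*.
*Emil₅* and the pronoun do not c-command one another → neither Principle B nor Principle C is at stake; coindexation permitted.

{1, 5}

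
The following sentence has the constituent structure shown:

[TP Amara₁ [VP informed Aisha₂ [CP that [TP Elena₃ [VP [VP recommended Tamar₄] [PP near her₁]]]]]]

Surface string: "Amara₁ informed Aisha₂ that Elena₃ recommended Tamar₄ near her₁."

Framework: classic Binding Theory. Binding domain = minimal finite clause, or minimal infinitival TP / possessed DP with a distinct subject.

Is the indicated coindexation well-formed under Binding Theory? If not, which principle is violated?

The two coindexed NPs are *Amara₁* and *her₁*.
*her₁* is a pronoun; its binding domain is the embedded TP, whose subject is Elena₃. Within that domain it is c-commanded only by *Elena₃*, which carries a different index — the pronoun is free locally, so Principle B holds.
*Amara₁* is an R-expression; *her₁* does not c-command it, and no other NP shares its index, so Principle C is satisfied.
All principles are respected.

grammatical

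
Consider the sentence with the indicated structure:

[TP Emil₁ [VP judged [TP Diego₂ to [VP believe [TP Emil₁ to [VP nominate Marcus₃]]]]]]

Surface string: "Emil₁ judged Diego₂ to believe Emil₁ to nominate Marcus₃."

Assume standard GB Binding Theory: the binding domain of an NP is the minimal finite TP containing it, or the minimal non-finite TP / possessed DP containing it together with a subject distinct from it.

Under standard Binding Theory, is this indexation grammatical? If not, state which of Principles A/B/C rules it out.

Principle C

The two coindexed NPs are *Emil₁* (the lower occurrence) and *Emil₁* (the higher occurrence).
*Emil₁* (the lower occurrence) is an R-expression. Principle C requires it to be free everywhere.
*Emil₁* (the higher occurrence) c-commands it and carries the same index.
The R-expression is bound → Principle C violation.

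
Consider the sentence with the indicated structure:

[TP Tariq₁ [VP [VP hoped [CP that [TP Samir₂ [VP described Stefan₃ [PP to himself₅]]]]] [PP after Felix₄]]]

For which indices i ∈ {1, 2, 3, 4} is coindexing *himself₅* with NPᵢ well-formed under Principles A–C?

*himself* is an anaphor, so Principle A applies: it must be bound in its binding domain.
Binding domain of *himself₅*: the embedded TP, whose subject is Samir₂.
*Tariq₁* c-commands the anaphor but is outside its binding domain → cannot satisfy Principle A.
*Samir₂* c-commands the anaphor within its binding domain → licit binder.
*Stefan₃* c-commands the anaphor within its binding domain → licit binder.
*Felix₄* does not c-command the anaphor → cannot bind it.

{2, 3}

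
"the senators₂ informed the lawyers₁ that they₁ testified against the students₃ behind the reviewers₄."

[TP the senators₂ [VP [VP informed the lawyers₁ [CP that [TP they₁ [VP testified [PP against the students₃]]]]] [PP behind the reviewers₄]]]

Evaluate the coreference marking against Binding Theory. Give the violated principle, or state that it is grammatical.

The two coindexed NPs are *the lawyers₁* and *they₁*.
*they₁* is a pronoun; nothing c-commands it within its binding domain (the embedded TP.), so Principle B holds trivially.
*the lawyers₁* is an R-expression; *they₁* does not c-command it, and no other NP shares its index, so Principle C is satisfied.
All principles are respected.

grammatical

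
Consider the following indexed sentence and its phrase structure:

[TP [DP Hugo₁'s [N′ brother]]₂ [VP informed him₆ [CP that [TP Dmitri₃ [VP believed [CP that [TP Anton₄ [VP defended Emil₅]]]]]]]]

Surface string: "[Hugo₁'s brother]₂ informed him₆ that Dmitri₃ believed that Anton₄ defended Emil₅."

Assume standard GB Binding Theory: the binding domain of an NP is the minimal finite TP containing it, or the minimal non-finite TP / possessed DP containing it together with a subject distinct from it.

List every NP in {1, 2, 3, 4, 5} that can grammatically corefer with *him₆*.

{1}

*him* is a pronoun, so Principle B applies: it must be free in its binding domain.
Binding domain of *him₆*: the matrix TP, whose subject is [Hugo₁'s brother]₂.
*Hugo₁* and the pronoun do not c-command one another → neither Principle B nor Principle C is at stake; coindexation permitted.
*[Hugo₁'s brother]₂* c-commands the pronoun within its binding domain → coindexation would violate Principle B.
*Dmitri₃*: the pronoun c-commands this R-expression → coindexation would violate Principle C on *Dmitri₃*.
*Anton₄*: the pronoun c-commands this R-expression → coindexation would violate Principle C on *Anton₄*.
*Emil₅*: the pronoun c-commands this R-expression → coindexation would violate Principle C on *Emil₅*.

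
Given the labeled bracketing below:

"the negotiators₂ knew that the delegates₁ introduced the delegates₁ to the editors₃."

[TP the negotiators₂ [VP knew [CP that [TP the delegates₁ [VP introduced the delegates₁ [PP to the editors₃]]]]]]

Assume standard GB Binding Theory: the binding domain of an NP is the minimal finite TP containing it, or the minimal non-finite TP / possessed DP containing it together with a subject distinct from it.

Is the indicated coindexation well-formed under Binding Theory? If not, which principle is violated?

The two coindexed NPs are *the delegates₁* (the higher occurrence) and *the delegates₁* (the lower occurrence).
*the delegates₁* (the lower occurrence) is an R-expression. Principle C requires it to be free everywhere.
*the delegates₁* (the higher occurrence) c-commands it and carries the same index.
The R-expression is bound → Principle C violation.

Principle C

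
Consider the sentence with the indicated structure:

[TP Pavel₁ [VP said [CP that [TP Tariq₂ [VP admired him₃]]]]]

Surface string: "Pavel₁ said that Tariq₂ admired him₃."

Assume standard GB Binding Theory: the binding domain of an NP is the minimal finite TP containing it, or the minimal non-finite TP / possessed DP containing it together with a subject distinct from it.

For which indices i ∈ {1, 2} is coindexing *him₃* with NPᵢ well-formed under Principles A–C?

{1}

*him* is a pronoun, so Principle B applies: it must be free in its binding domain.
Binding domain of *him₃*: the embedded TP, whose subject is Tariq₂.
*Pavel₁* c-commands the pronoun but from outside its binding domain, and is not c-commanded by it → coindexation permitted.
*Tariq₂* c-commands the pronoun within its binding domain → coindexation would violate Principle B.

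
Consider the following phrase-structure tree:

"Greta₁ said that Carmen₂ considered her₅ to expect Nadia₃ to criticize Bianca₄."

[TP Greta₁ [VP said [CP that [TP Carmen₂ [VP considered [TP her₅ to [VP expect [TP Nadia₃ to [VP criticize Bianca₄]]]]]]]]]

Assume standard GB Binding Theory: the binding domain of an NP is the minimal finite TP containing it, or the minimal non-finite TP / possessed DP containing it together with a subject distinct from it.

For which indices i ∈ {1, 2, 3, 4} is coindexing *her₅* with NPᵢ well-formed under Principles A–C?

{1}

*her* is a pronoun, so Principle B applies: it must be free in its binding domain.
Binding domain of *her₅*: the embedded TP, whose subject is Carmen₂.
*Greta₁* c-commands the pronoun but from outside its binding domain, and is not c-commanded by it → coindexation permitted.
*Carmen₂* c-commands the pronoun within its binding domain → coindexation would violate Principle B.
*Nadia₃*: the pronoun c-commands this R-expression → coindexation would violate Principle C on *Nadia₃*.
*Bianca₄*: the pronoun c-commands this R-expression → coindexation would violate Principle C on *Bianca₄*.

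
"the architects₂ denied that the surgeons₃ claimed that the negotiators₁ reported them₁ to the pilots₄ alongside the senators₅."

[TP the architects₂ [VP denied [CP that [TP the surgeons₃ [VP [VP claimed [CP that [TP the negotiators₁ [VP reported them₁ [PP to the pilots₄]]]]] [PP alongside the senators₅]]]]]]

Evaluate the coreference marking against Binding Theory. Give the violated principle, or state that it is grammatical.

Principle B

The two coindexed NPs are *the negotiators₁* and *them₁*.
*them₁* is a pronoun. Its binding domain is the embedded TP, whose subject is the negotiators₁.
*the negotiators₁* c-commands it within that domain and carries the same index.
The pronoun is locally bound → Principle B violation.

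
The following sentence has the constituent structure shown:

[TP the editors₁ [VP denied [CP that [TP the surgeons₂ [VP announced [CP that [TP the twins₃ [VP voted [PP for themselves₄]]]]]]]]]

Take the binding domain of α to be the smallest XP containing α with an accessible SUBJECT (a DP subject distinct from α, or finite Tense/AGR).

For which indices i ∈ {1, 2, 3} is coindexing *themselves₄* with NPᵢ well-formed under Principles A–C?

{3}

*themselves* is an anaphor, so Principle A applies: it must be bound in its binding domain.
Binding domain of *themselves₄*: the embedded TP, whose subject is the twins₃.
*the editors₁* c-commands the anaphor but is outside its binding domain → cannot satisfy Principle A.
*the surgeons₂* c-commands the anaphor but is outside its binding domain → cannot satisfy Principle A.
*the twins₃* c-commands the anaphor within its binding domain → licit binder.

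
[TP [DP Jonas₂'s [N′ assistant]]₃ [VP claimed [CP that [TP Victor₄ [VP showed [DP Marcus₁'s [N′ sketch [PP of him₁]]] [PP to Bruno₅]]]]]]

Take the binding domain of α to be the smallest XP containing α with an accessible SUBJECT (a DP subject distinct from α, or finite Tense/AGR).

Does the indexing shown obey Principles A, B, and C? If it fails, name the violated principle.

Principle B

The two coindexed NPs are *Marcus₁* and *him₁*.
*him₁* is a pronoun. Its binding domain is the possessed DP, whose subject is Marcus₁.
*Marcus₁* c-commands it within that domain and carries the same index.
The pronoun is locally bound → Principle B violation.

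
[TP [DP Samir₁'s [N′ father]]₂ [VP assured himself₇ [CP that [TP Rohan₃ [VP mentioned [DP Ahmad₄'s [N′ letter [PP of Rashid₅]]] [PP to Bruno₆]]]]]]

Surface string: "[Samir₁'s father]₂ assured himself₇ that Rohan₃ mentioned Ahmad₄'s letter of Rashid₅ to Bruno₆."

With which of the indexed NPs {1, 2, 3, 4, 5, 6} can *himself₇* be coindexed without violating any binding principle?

{2}

*himself* is an anaphor, so Principle A applies: it must be bound in its binding domain.
Binding domain of *himself₇*: the matrix TP, whose subject is [Samir₁'s father]₂.
*Samir₁* does not c-command the anaphor → cannot bind it.
*[Samir₁'s father]₂* c-commands the anaphor within its binding domain → licit binder.
*Rohan₃* does not c-command the anaphor → cannot bind it.
*Ahmad₄* does not c-command the anaphor → cannot bind it.
*Rashid₅* does not c-command the anaphor → cannot bind it.
*Bruno₆* does not c-command the anaphor → cannot bind it.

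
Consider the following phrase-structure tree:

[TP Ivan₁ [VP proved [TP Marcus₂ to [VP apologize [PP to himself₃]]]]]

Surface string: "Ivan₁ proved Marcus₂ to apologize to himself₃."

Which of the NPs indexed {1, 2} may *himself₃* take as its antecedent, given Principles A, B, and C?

{2}

*himself* is an anaphor, so Principle A applies: it must be bound in its binding domain.
Binding domain of *himself₃*: the embedded TP, whose subject is Marcus₂.
*Ivan₁* c-commands the anaphor but is outside its binding domain → cannot satisfy Principle A.
*Marcus₂* c-commands the anaphor within its binding domain → licit binder.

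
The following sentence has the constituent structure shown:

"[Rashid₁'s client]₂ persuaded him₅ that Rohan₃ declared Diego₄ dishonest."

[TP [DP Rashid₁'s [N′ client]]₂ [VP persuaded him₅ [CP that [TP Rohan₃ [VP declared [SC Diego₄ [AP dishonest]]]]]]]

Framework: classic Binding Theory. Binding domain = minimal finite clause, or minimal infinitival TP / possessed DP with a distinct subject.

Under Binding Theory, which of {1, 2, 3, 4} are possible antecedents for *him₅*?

*him* is a pronoun, so Principle B applies: it must be free in its binding domain.
Binding domain of *him₅*: the matrix TP, whose subject is [Rashid₁'s client]₂.
*Rashid₁* and the pronoun do not c-command one another → neither Principle B nor Principle C is at stake; coindexation permitted.
*[Rashid₁'s client]₂* c-commands the pronoun within its binding domain → coindexation would violate Principle B.
*Rohan₃*: the pronoun c-commands this R-expression → coindexation would violate Principle C on *Rohan₃*.
*Diego₄*: the pronoun c-commands this R-expression → coindexation would violate Principle C on *Diego₄*.

{1}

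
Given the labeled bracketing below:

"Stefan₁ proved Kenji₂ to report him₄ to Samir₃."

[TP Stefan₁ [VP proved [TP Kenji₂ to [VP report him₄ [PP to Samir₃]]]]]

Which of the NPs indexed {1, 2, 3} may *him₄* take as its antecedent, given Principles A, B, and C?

{1}

*him* is a pronoun, so Principle B applies: it must be free in its binding domain.
Binding domain of *him₄*: the embedded TP, whose subject is Kenji₂.
*Stefan₁* c-commands the pronoun but from outside its binding domain, and is not c-commanded by it → coindexation permitted.
*Kenji₂* c-commands the pronoun within its binding domain → coindexation would violate Principle B.
*Samir₃*: the pronoun c-commands this R-expression → coindexation would violate Principle C on *Samir₃*.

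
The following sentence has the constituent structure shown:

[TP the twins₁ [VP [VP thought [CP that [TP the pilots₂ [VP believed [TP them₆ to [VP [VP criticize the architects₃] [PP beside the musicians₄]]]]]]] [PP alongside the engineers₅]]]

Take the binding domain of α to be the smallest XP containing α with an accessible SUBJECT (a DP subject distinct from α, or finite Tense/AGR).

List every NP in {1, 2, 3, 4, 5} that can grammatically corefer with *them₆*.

*them* is a pronoun, so Principle B applies: it must be free in its binding domain.
Binding domain of *them₆*: the embedded TP, whose subject is the pilots₂.
*the twins₁* c-commands the pronoun but from outside its binding domain, and is not c-commanded by it → coindexation permitted.
*the pilots₂* c-commands the pronoun within its binding domain → coindexation would violate Principle B.
*the architects₃*: the pronoun c-commands this R-expression → coindexation would violate Principle C on *the architects₃*.
*the musicians₄*: the pronoun c-commands this R-expression → coindexation would violate Principle C on *the musicians₄*.
*the engineers₅* and the pronoun do not c-command one another → neither Principle B nor Principle C is at stake; coindexation permitted.

{1, 5}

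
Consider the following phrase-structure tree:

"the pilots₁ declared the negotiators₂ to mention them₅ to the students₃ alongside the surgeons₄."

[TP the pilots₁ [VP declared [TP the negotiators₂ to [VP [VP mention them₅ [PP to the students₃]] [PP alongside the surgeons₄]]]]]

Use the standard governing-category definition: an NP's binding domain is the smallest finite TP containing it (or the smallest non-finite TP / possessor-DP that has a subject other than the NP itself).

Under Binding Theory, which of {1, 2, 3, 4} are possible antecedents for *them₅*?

{1, 4}

*them* is a pronoun, so Principle B applies: it must be free in its binding domain.
Binding domain of *them₅*: the embedded TP, whose subject is the negotiators₂.
*the pilots₁* c-commands the pronoun but from outside its binding domain, and is not c-commanded by it → coindexation permitted.
*the negotiators₂* c-commands the pronoun within its binding domain → coindexation would violate Principle B.
*the students₃*: the pronoun c-commands this R-expression → coindexation would violate Principle C on *the students₃*.
*the surgeons₄* and the pronoun do not c-command one another → neither Principle B nor Principle C is at stake; coindexation permitted.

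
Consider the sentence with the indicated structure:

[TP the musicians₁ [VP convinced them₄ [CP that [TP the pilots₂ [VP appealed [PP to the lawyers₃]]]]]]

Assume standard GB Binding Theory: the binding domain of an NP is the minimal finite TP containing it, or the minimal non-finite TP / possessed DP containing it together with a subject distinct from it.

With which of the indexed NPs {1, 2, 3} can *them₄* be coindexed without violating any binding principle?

*them* is a pronoun, so Principle B applies: it must be free in its binding domain.
Binding domain of *them₄*: the matrix TP, whose subject is the musicians₁.
*the musicians₁* c-commands the pronoun within its binding domain → coindexation would violate Principle B.
*the pilots₂*: the pronoun c-commands this R-expression → coindexation would violate Principle C on *the pilots₂*.
*the lawyers₃*: the pronoun c-commands this R-expression → coindexation would violate Principle C on *the lawyers₃*.

none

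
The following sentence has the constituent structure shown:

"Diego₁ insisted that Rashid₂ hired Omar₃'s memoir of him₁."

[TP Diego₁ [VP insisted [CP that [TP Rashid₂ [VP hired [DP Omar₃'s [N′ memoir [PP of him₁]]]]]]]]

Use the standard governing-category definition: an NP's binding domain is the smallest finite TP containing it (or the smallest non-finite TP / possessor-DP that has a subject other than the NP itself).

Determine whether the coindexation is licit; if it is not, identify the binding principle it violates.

The two coindexed NPs are *Diego₁* and *him₁*.
*him₁* is a pronoun; its binding domain is the possessed DP, whose subject is Omar₃. Within that domain it is c-commanded only by *Omar₃*, which carries a different index — the pronoun is free locally, so Principle B holds.
*Diego₁* is an R-expression; *him₁* does not c-command it, and no other NP shares its index, so Principle C is satisfied.
All principles are respected.

grammatical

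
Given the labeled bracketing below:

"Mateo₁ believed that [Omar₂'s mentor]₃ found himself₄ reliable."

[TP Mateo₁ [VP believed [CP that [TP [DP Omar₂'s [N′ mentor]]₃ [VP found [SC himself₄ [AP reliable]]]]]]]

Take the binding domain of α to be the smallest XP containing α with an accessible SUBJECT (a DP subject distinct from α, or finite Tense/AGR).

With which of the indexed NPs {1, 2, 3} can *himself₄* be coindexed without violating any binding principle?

{3}

*himself* is an anaphor, so Principle A applies: it must be bound in its binding domain.
Binding domain of *himself₄*: the embedded TP, whose subject is [Omar₂'s mentor]₃.
*Mateo₁* c-commands the anaphor but is outside its binding domain → cannot satisfy Principle A.
*Omar₂* does not c-command the anaphor → cannot bind it.
*[Omar₂'s mentor]₃* c-commands the anaphor within its binding domain → licit binder.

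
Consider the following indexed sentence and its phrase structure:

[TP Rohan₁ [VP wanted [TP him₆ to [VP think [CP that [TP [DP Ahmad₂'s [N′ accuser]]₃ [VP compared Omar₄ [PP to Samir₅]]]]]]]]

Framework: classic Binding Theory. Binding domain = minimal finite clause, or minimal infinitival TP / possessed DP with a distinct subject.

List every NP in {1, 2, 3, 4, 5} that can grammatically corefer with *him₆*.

none

*him* is a pronoun, so Principle B applies: it must be free in its binding domain.
Binding domain of *him₆*: the matrix TP, whose subject is Rohan₁.
*Rohan₁* c-commands the pronoun within its binding domain → coindexation would violate Principle B.
*Ahmad₂*: the pronoun c-commands this R-expression → coindexation would violate Principle C on *Ahmad₂*.
*[Ahmad₂'s accuser]₃*: the pronoun c-commands this R-expression → coindexation would violate Principle C on *[Ahmad₂'s accuser]₃*.
*Omar₄*: the pronoun c-commands this R-expression → coindexation would violate Principle C on *Omar₄*.
*Samir₅*: the pronoun c-commands this R-expression → coindexation would violate Principle C on *Samir₅*.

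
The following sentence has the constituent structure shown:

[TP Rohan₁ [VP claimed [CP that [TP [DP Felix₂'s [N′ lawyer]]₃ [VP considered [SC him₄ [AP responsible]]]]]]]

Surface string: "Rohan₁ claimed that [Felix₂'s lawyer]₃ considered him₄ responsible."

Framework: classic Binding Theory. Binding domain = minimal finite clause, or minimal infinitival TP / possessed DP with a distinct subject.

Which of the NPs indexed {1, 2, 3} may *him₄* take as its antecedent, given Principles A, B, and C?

{1, 2}

*him* is a pronoun, so Principle B applies: it must be free in its binding domain.
Binding domain of *him₄*: the embedded TP, whose subject is [Felix₂'s lawyer]₃.
*Rohan₁* c-commands the pronoun but from outside its binding domain, and is not c-commanded by it → coindexation permitted.
*Felix₂* and the pronoun do not c-command one another → neither Principle B nor Principle C is at stake; coindexation permitted.
*[Felix₂'s lawyer]₃* c-commands the pronoun within its binding domain → coindexation would violate Principle B.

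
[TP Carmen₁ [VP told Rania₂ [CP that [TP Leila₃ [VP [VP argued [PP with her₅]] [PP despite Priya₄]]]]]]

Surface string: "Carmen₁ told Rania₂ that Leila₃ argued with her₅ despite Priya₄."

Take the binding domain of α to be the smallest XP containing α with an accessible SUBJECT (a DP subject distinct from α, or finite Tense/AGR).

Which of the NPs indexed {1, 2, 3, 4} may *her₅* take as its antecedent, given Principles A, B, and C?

*her* is a pronoun, so Principle B applies: it must be free in its binding domain.
Binding domain of *her₅*: the embedded TP, whose subject is Leila₃.
*Carmen₁* c-commands the pronoun but from outside its binding domain, and is not c-commanded by it → coindexation permitted.
*Rania₂* c-commands the pronoun but from outside its binding domain, and is not c-commanded by it → coindexation permitted.
*Leila₃* c-commands the pronoun within its binding domain → coindexation would violate Principle B.
*Priya₄* and the pronoun do not c-command one another → neither Principle B nor Principle C is at stake; coindexation permitted.

{1, 2, 4}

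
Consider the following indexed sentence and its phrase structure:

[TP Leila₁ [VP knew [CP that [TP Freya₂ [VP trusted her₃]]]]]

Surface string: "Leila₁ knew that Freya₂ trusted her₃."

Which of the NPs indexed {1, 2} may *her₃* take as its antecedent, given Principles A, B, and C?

*her* is a pronoun, so Principle B applies: it must be free in its binding domain.
Binding domain of *her₃*: the embedded TP, whose subject is Freya₂.
*Leila₁* c-commands the pronoun but from outside its binding domain, and is not c-commanded by it → coindexation permitted.
*Freya₂* c-commands the pronoun within its binding domain → coindexation would violate Principle B.

{1}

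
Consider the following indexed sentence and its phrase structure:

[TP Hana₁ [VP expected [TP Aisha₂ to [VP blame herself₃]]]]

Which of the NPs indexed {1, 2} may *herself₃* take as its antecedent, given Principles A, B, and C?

{2}

*herself* is an anaphor, so Principle A applies: it must be bound in its binding domain.
Binding domain of *herself₃*: the embedded TP, whose subject is Aisha₂.
*Hana₁* c-commands the anaphor but is outside its binding domain → cannot satisfy Principle A.
*Aisha₂* c-commands the anaphor within its binding domain → licit binder.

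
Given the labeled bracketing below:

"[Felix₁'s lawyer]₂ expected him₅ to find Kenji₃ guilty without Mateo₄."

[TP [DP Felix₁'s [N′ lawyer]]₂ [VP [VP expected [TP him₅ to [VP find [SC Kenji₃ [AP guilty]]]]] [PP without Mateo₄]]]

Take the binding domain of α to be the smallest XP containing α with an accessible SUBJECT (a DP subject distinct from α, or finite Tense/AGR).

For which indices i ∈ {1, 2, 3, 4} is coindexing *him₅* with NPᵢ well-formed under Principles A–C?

{1, 4}

*him* is a pronoun, so Principle B applies: it must be free in its binding domain.
Binding domain of *him₅*: the matrix TP, whose subject is [Felix₁'s lawyer]₂.
*Felix₁* and the pronoun do not c-command one another → neither Principle B nor Principle C is at stake; coindexation permitted.
*[Felix₁'s lawyer]₂* c-commands the pronoun within its binding domain → coindexation would violate Principle B.
*Kenji₃*: the pronoun c-commands this R-expression → coindexation would violate Principle C on *Kenji₃*.
*Mateo₄* and the pronoun do not c-command one another → neither Principle B nor Principle C is at stake; coindexation permitted.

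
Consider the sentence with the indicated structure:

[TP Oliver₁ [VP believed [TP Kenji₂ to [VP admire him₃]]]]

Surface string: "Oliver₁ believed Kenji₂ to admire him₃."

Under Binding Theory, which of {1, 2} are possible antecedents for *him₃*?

{1}

*him* is a pronoun, so Principle B applies: it must be free in its binding domain.
Binding domain of *him₃*: the embedded TP, whose subject is Kenji₂.
*Oliver₁* c-commands the pronoun but from outside its binding domain, and is not c-commanded by it → coindexation permitted.
*Kenji₂* c-commands the pronoun within its binding domain → coindexation would violate Principle B.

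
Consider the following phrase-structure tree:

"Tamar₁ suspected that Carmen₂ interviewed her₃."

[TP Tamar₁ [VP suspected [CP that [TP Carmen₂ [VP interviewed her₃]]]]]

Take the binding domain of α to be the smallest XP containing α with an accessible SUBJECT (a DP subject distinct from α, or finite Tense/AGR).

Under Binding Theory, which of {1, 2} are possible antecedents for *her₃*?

*her* is a pronoun, so Principle B applies: it must be free in its binding domain.
Binding domain of *her₃*: the embedded TP, whose subject is Carmen₂.
*Tamar₁* c-commands the pronoun but from outside its binding domain, and is not c-commanded by it → coindexation permitted.
*Carmen₂* c-commands the pronoun within its binding domain → coindexation would violate Principle B.

{1}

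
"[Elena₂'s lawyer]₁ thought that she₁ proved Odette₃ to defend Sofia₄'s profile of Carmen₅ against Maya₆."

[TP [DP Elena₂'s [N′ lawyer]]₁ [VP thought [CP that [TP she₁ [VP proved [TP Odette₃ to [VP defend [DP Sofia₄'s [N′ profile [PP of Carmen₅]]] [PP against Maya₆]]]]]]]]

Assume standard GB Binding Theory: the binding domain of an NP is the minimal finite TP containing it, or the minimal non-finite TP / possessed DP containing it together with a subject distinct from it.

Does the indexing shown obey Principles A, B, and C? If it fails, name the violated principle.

The two coindexed NPs are *[Elena₂'s lawyer]₁* and *she₁*.
*she₁* is a pronoun; nothing c-commands it within its binding domain (the embedded TP.), so Principle B holds trivially.
*[Elena₂'s lawyer]₁* is an R-expression; *she₁* does not c-command it, and no other NP shares its index, so Principle C is satisfied.
All principles are respected.

grammatical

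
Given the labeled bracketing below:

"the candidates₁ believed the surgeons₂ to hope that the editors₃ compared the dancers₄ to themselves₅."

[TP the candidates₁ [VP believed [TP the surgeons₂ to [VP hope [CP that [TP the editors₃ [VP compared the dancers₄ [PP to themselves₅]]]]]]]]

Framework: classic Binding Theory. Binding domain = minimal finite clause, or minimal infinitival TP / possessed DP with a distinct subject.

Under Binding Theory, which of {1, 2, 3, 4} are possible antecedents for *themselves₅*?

{3, 4}

*themselves* is an anaphor, so Principle A applies: it must be bound in its binding domain.
Binding domain of *themselves₅*: the embedded TP, whose subject is the editors₃.
*the candidates₁* c-commands the anaphor but is outside its binding domain → cannot satisfy Principle A.
*the surgeons₂* c-commands the anaphor but is outside its binding domain → cannot satisfy Principle A.
*the editors₃* c-commands the anaphor within its binding domain → licit binder.
*the dancers₄* c-commands the anaphor within its binding domain → licit binder.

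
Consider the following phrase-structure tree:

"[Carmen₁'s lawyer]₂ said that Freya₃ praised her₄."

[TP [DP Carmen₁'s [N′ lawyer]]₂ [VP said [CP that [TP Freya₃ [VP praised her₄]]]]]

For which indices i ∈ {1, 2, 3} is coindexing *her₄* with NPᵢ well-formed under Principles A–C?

{1, 2}

*her* is a pronoun, so Principle B applies: it must be free in its binding domain.
Binding domain of *her₄*: the embedded TP, whose subject is Freya₃.
*Carmen₁* and the pronoun do not c-command one another → neither Principle B nor Principle C is at stake; coindexation permitted.
*[Carmen₁'s lawyer]₂* c-commands the pronoun but from outside its binding domain, and is not c-commanded by it → coindexation permitted.
*Freya₃* c-commands the pronoun within its binding domain → coindexation would violate Principle B.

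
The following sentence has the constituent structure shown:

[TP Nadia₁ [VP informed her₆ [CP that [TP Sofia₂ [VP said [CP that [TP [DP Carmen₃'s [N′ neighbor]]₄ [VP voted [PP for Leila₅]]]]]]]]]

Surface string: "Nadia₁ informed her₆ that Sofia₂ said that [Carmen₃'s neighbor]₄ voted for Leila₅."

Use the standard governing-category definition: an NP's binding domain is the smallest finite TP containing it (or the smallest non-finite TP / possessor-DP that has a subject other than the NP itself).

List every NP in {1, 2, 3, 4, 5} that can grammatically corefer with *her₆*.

none

*her* is a pronoun, so Principle B applies: it must be free in its binding domain.
Binding domain of *her₆*: the matrix TP, whose subject is Nadia₁.
*Nadia₁* c-commands the pronoun within its binding domain → coindexation would violate Principle B.
*Sofia₂*: the pronoun c-commands this R-expression → coindexation would violate Principle C on *Sofia₂*.
*Carmen₃*: the pronoun c-commands this R-expression → coindexation would violate Principle C on *Carmen₃*.
*[Carmen₃'s neighbor]₄*: the pronoun c-commands this R-expression → coindexation would violate Principle C on *[Carmen₃'s neighbor]₄*.
*Leila₅*: the pronoun c-commands this R-expression → coindexation would violate Principle C on *Leila₅*.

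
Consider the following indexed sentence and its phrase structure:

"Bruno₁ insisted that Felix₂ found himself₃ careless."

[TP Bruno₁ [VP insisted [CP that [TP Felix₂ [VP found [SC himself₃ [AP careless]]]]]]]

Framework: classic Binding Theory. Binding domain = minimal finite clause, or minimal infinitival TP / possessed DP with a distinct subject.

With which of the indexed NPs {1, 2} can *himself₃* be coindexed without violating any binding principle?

*himself* is an anaphor, so Principle A applies: it must be bound in its binding domain.
Binding domain of *himself₃*: the embedded TP, whose subject is Felix₂.
*Bruno₁* c-commands the anaphor but is outside its binding domain → cannot satisfy Principle A.
*Felix₂* c-commands the anaphor within its binding domain → licit binder.

{2}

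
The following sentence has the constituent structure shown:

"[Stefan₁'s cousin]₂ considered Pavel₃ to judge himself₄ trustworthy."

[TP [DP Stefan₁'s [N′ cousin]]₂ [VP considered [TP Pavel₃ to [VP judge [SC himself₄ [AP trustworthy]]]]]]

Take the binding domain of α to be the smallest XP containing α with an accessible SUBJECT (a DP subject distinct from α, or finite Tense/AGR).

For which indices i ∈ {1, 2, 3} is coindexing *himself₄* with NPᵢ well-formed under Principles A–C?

{3}

*himself* is an anaphor, so Principle A applies: it must be bound in its binding domain.
Binding domain of *himself₄*: the embedded TP, whose subject is Pavel₃.
*Stefan₁* does not c-command the anaphor → cannot bind it.
*[Stefan₁'s cousin]₂* c-commands the anaphor but is outside its binding domain → cannot satisfy Principle A.
*Pavel₃* c-commands the anaphor within its binding domain → licit binder.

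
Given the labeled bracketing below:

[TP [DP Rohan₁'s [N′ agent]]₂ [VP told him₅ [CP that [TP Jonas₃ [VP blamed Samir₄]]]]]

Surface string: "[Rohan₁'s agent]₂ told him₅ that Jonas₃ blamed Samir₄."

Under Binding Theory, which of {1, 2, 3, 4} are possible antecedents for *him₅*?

*him* is a pronoun, so Principle B applies: it must be free in its binding domain.
Binding domain of *him₅*: the matrix TP, whose subject is [Rohan₁'s agent]₂.
*Rohan₁* and the pronoun do not c-command one another → neither Principle B nor Principle C is at stake; coindexation permitted.
*[Rohan₁'s agent]₂* c-commands the pronoun within its binding domain → coindexation would violate Principle B.
*Jonas₃*: the pronoun c-commands this R-expression → coindexation would violate Principle C on *Jonas₃*.
*Samir₄*: the pronoun c-commands this R-expression → coindexation would violate Principle C on *Samir₄*.

{1}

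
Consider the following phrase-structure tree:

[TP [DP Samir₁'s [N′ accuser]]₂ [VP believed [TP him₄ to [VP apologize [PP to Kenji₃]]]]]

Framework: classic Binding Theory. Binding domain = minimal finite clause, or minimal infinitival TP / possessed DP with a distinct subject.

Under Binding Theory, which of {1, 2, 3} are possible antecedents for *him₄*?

*him* is a pronoun, so Principle B applies: it must be free in its binding domain.
Binding domain of *him₄*: the matrix TP, whose subject is [Samir₁'s accuser]₂.
*Samir₁* and the pronoun do not c-command one another → neither Principle B nor Principle C is at stake; coindexation permitted.
*[Samir₁'s accuser]₂* c-commands the pronoun within its binding domain → coindexation would violate Principle B.
*Kenji₃*: the pronoun c-commands this R-expression → coindexation would violate Principle C on *Kenji₃*.

{1}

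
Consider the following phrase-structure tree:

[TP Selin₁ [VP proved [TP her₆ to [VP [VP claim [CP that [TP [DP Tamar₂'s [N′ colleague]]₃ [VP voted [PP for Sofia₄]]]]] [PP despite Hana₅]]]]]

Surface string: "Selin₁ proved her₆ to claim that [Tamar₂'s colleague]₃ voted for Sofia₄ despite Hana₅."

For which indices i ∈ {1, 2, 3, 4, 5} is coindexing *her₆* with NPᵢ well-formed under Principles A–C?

*her* is a pronoun, so Principle B applies: it must be free in its binding domain.
Binding domain of *her₆*: the matrix TP, whose subject is Selin₁.
*Selin₁* c-commands the pronoun within its binding domain → coindexation would violate Principle B.
*Tamar₂*: the pronoun c-commands this R-expression → coindexation would violate Principle C on *Tamar₂*.
*[Tamar₂'s colleague]₃*: the pronoun c-commands this R-expression → coindexation would violate Principle C on *[Tamar₂'s colleague]₃*.
*Sofia₄*: the pronoun c-commands this R-expression → coindexation would violate Principle C on *Sofia₄*.
*Hana₅*: the pronoun c-commands this R-expression → coindexation would violate Principle C on *Hana₅*.

none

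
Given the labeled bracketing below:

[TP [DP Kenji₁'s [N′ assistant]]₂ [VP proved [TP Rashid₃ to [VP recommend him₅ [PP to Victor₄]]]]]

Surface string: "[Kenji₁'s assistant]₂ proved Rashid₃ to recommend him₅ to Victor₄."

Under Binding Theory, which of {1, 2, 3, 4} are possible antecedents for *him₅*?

{1, 2}

*him* is a pronoun, so Principle B applies: it must be free in its binding domain.
Binding domain of *him₅*: the embedded TP, whose subject is Rashid₃.
*Kenji₁* and the pronoun do not c-command one another → neither Principle B nor Principle C is at stake; coindexation permitted.
*[Kenji₁'s assistant]₂* c-commands the pronoun but from outside its binding domain, and is not c-commanded by it → coindexation permitted.
*Rashid₃* c-commands the pronoun within its binding domain → coindexation would violate Principle B.
*Victor₄*: the pronoun c-commands this R-expression → coindexation would violate Principle C on *Victor₄*.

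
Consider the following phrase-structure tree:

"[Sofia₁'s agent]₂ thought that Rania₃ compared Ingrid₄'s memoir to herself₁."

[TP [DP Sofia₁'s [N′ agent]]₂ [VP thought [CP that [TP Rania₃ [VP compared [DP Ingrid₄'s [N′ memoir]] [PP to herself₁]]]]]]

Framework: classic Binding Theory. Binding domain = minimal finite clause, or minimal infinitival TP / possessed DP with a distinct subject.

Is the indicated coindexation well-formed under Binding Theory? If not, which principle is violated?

Principle A

The two coindexed NPs are *Sofia₁* and *herself₁*.
*herself₁* is an anaphor. Principle A requires it to be bound within its binding domain — the embedded TP, whose subject is Rania₃.
Within that domain it is c-commanded by *Rania₃*, which does not share its index.
*Sofia₁* does not c-command the anaphor at all.
The anaphor is unbound in its domain → Principle A violation.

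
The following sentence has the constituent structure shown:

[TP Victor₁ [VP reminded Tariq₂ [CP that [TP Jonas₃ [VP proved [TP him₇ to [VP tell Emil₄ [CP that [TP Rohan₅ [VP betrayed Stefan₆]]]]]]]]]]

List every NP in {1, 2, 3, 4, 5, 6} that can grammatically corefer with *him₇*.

{1, 2}

*him* is a pronoun, so Principle B applies: it must be free in its binding domain.
Binding domain of *him₇*: the embedded TP, whose subject is Jonas₃.
*Victor₁* c-commands the pronoun but from outside its binding domain, and is not c-commanded by it → coindexation permitted.
*Tariq₂* c-commands the pronoun but from outside its binding domain, and is not c-commanded by it → coindexation permitted.
*Jonas₃* c-commands the pronoun within its binding domain → coindexation would violate Principle B.
*Emil₄*: the pronoun c-commands this R-expression → coindexation would violate Principle C on *Emil₄*.
*Rohan₅*: the pronoun c-commands this R-expression → coindexation would violate Principle C on *Rohan₅*.
*Stefan₆*: the pronoun c-commands this R-expression → coindexation would violate Principle C on *Stefan₆*.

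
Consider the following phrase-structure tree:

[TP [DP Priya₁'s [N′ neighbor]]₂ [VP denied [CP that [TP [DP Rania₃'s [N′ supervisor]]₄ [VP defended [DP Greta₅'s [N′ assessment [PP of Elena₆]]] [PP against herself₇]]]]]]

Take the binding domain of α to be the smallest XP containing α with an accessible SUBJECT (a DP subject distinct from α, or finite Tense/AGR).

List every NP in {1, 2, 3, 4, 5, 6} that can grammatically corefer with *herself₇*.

*herself* is an anaphor, so Principle A applies: it must be bound in its binding domain.
Binding domain of *herself₇*: the embedded TP, whose subject is [Rania₃'s supervisor]₄.
*Priya₁* does not c-command the anaphor → cannot bind it.
*[Priya₁'s neighbor]₂* c-commands the anaphor but is outside its binding domain → cannot satisfy Principle A.
*Rania₃* does not c-command the anaphor → cannot bind it.
*[Rania₃'s supervisor]₄* c-commands the anaphor within its binding domain → licit binder.
*Greta₅* does not c-command the anaphor → cannot bind it.
*Elena₆* does not c-command the anaphor → cannot bind it.

{4}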